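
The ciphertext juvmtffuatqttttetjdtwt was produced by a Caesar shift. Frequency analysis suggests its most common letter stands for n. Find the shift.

6

The most frequent ciphertext letter is t (appears 9 times).
t is position 19; n is position 13.
Shift = 6.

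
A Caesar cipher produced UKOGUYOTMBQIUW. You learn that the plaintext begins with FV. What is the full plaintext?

FVZRFJZEXMBTFH

From the crib: U(20)−F(5)=15, so the shift is 15.
Subtract 15 from each ciphertext letter:
U(20): 20−15=5 → F
K(10): 10−15=-5≡21 → V
O(14): 14−15=-1≡25 → Z
G(6): 6−15=-9≡17 → R
U(20): 20−15=5 → F
Y(24): 24−15=9 → J
O(14): 14−15=-1≡25 → Z
T(19): 19−15=4 → E
M(12): 12−15=-3≡23 → X
B(1): 1−15=-14≡12 → M
Q(16): 16−15=1 → B
I(8): 8−15=-7≡19 → T
U(20): 20−15=5 → F
W(22): 22−15=7 → H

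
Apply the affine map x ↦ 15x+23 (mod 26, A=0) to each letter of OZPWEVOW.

O(14): 15·14+23=233≡25 → Z
Z(25): 15·25+23=398≡8 → I
P(15): 15·15+23=248≡14 → O
W(22): 15·22+23=353≡15 → P
E(4): 15·4+23=83≡5 → F
V(21): 15·21+23=338≡0 → A
O(14): 15·14+23=233≡25 → Z
W(22): 15·22+23=353≡15 → P

ZIOPFAZP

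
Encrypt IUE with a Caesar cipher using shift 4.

I(8): 8+4=12 → M
U(20): 20+4=24 → Y
E(4): 4+4=8 → I

MYI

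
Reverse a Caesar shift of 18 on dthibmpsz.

d(3): 3−18=-15≡11 → l
t(19): 19−18=1 → b
h(7): 7−18=-11≡15 → p
i(8): 8−18=-10≡16 → q
b(1): 1−18=-17≡9 → j
m(12): 12−18=-6≡20 → u
p(15): 15−18=-3≡23 → x
s(18): 18−18=0 → a
z(25): 25−18=7 → h

lbpqjuxah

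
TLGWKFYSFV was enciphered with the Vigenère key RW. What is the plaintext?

Repeat the key across the ciphertext: RWRWRWRWRW
T(19)−R(17): 2 → C
L(11)−W(22): -11≡15 → P
G(6)−R(17): -11≡15 → P
W(22)−W(22): 0 → A
K(10)−R(17): -7≡19 → T
F(5)−W(22): -17≡9 → J
Y(24)−R(17): 7 → H
S(18)−W(22): -4≡22 → W
F(5)−R(17): -12≡14 → O
V(21)−W(22): -1≡25 → Z

CPPATJHWOZ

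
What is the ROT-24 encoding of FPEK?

F(5): 5+24=29≡3 → D
P(15): 15+24=39≡13 → N
E(4): 4+24=28≡2 → C
K(10): 10+24=34≡8 → I

DNCI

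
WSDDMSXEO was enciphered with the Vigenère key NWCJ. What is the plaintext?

Repeat the key across the ciphertext: NWCJNWCJN
W(22)−N(13): 9 → J
S(18)−W(22): -4≡22 → W
D(3)−C(2): 1 → B
D(3)−J(9): -6≡20 → U
M(12)−N(13): -1≡25 → Z
S(18)−W(22): -4≡22 → W
X(23)−C(2): 21 → V
E(4)−J(9): -5≡21 → V
O(14)−N(13): 1 → B

JWBUZWVVB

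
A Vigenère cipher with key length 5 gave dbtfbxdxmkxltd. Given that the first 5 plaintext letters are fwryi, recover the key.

Subtract each crib letter from the matching ciphertext letter (mod 26):
d(3)−f(5)=-2≡24 → y
b(1)−w(22)=-21≡5 → f
t(19)−r(17)=2 → c
f(5)−y(24)=-19≡7 → h
b(1)−i(8)=-7≡19 → t

yfcht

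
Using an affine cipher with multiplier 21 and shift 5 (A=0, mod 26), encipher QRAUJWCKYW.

DYFJMZVHPZ

Q(16): 21·16+5=341≡3 → D
R(17): 21·17+5=362≡24 → Y
A(0): 21·0+5=5 → F
U(20): 21·20+5=425≡9 → J
J(9): 21·9+5=194≡12 → M
W(22): 21·22+5=467≡25 → Z
C(2): 21·2+5=47≡21 → V
K(10): 21·10+5=215≡7 → H
Y(24): 21·24+5=509≡15 → P
W(22): 21·22+5=467≡25 → Z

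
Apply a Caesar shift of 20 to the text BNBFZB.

B(1): 1+20=21 → V
N(13): 13+20=33≡7 → H
B(1): 1+20=21 → V
F(5): 5+20=25 → Z
Z(25): 25+20=45≡19 → T
B(1): 1+20=21 → V

VHVZTV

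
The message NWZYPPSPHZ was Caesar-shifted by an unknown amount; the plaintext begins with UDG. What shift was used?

From the crib: N(13)−U(20)=-7≡19, so the shift is 19.

19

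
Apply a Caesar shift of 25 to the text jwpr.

j(9): 9+25=34≡8 → i
w(22): 22+25=47≡21 → v
p(15): 15+25=40≡14 → o
r(17): 17+25=42≡16 → q

ivoq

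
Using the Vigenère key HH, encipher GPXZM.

NWEGT

Repeat the key across the message: HHHHH
G(6)+H(7): 13 → N
P(15)+H(7): 22 → W
X(23)+H(7): 30≡4 → E
Z(25)+H(7): 32≡6 → G
M(12)+H(7): 19 → T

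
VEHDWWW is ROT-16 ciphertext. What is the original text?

FORNGGG

V(21): 21−16=5 → F
E(4): 4−16=-12≡14 → O
H(7): 7−16=-9≡17 → R
D(3): 3−16=-13≡13 → N
W(22): 22−16=6 → G
W(22): 22−16=6 → G
W(22): 22−16=6 → G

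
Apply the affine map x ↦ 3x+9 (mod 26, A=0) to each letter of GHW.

G(6): 3·6+9=27≡1 → B
H(7): 3·7+9=30≡4 → E
W(22): 3·22+9=75≡23 → X

BEX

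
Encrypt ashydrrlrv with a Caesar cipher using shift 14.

ogvmrffzfj

a(0): 0+14=14 → o
s(18): 18+14=32≡6 → g
h(7): 7+14=21 → v
y(24): 24+14=38≡12 → m
d(3): 3+14=17 → r
r(17): 17+14=31≡5 → f
r(17): 17+14=31≡5 → f
l(11): 11+14=25 → z
r(17): 17+14=31≡5 → f
v(21): 21+14=35≡9 → j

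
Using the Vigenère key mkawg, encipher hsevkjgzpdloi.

Repeat the key across the message: mkawgmkawgmka
h(7)+m(12): 19 → t
s(18)+k(10): 28≡2 → c
e(4)+a(0): 4 → e
v(21)+w(22): 43≡17 → r
k(10)+g(6): 16 → q
j(9)+m(12): 21 → v
g(6)+k(10): 16 → q
z(25)+a(0): 25 → z
p(15)+w(22): 37≡11 → l
d(3)+g(6): 9 → j
l(11)+m(12): 23 → x
o(14)+k(10): 24 → y
i(8)+a(0): 8 → i

tcerqvqzljxyi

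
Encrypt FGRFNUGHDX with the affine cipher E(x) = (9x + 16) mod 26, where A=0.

JSNJDOSBRP

F(5): 9·5+16=61≡9 → J
G(6): 9·6+16=70≡18 → S
R(17): 9·17+16=169≡13 → N
F(5): 9·5+16=61≡9 → J
N(13): 9·13+16=133≡3 → D
U(20): 9·20+16=196≡14 → O
G(6): 9·6+16=70≡18 → S
H(7): 9·7+16=79≡1 → B
D(3): 9·3+16=43≡17 → R
X(23): 9·23+16=223≡15 → P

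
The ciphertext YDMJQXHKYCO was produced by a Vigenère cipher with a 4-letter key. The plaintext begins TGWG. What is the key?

Subtract each crib letter from the matching ciphertext letter (mod 26):
Y(24)−T(19)=5 → F
D(3)−G(6)=-3≡23 → X
M(12)−W(22)=-10≡16 → Q
J(9)−G(6)=3 → D

FXQD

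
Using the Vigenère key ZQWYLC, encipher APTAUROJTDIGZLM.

ZFPYFTNZPBTIYBI

Repeat the key across the message: ZQWYLCZQWYLCZQW
A(0)+Z(25): 25 → Z
P(15)+Q(16): 31≡5 → F
T(19)+W(22): 41≡15 → P
A(0)+Y(24): 24 → Y
U(20)+L(11): 31≡5 → F
R(17)+C(2): 19 → T
O(14)+Z(25): 39≡13 → N
J(9)+Q(16): 25 → Z
T(19)+W(22): 41≡15 → P
D(3)+Y(24): 27≡1 → B
I(8)+L(11): 19 → T
G(6)+C(2): 8 → I
Z(25)+Z(25): 50≡24 → Y
L(11)+Q(16): 27≡1 → B
M(12)+W(22): 34≡8 → I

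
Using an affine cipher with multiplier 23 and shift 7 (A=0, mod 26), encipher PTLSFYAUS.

OCAFSNHZF

P(15): 23·15+7=352≡14 → O
T(19): 23·19+7=444≡2 → C
L(11): 23·11+7=260≡0 → A
S(18): 23·18+7=421≡5 → F
F(5): 23·5+7=122≡18 → S
Y(24): 23·24+7=559≡13 → N
A(0): 23·0+7=7 → H
U(20): 23·20+7=467≡25 → Z
S(18): 23·18+7=421≡5 → F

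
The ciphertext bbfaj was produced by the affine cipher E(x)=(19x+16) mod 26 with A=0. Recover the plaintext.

rrjgb

The inverse of 19 mod 26 is 11, since 19·11=209≡1. Apply D(y)=11·(y−16) mod 26:
b(1): 11·(1−16)=-165≡17 → r
b(1): 11·(1−16)=-165≡17 → r
f(5): 11·(5−16)=-121≡9 → j
a(0): 11·(0−16)=-176≡6 → g
j(9): 11·(9−16)=-77≡1 → b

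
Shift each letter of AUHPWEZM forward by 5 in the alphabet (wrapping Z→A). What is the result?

A(0): 0+5=5 → F
U(20): 20+5=25 → Z
H(7): 7+5=12 → M
P(15): 15+5=20 → U
W(22): 22+5=27≡1 → B
E(4): 4+5=9 → J
Z(25): 25+5=30≡4 → E
M(12): 12+5=17 → R

FZMUBJER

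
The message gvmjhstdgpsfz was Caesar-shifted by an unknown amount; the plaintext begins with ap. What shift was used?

6

From the crib: g(6)−a(0)=6, so the shift is 6.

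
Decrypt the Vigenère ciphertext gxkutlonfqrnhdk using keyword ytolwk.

Repeat the key across the ciphertext: ytolwkytolwkyto
g(6)−y(24): -18≡8 → i
x(23)−t(19): 4 → e
k(10)−o(14): -4≡22 → w
u(20)−l(11): 9 → j
t(19)−w(22): -3≡23 → x
l(11)−k(10): 1 → b
o(14)−y(24): -10≡16 → q
n(13)−t(19): -6≡20 → u
f(5)−o(14): -9≡17 → r
q(16)−l(11): 5 → f
r(17)−w(22): -5≡21 → v
n(13)−k(10): 3 → d
h(7)−y(24): -17≡9 → j
d(3)−t(19): -16≡10 → k
k(10)−o(14): -4≡22 → w

iewjxbqurfvdjkw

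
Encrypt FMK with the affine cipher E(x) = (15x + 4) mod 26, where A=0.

F(5): 15·5+4=79≡1 → B
M(12): 15·12+4=184≡2 → C
K(10): 15·10+4=154≡24 → Y

BCY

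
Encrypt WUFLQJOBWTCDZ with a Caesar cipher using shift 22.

W(22): 22+22=44≡18 → S
U(20): 20+22=42≡16 → Q
F(5): 5+22=27≡1 → B
L(11): 11+22=33≡7 → H
Q(16): 16+22=38≡12 → M
J(9): 9+22=31≡5 → F
O(14): 14+22=36≡10 → K
B(1): 1+22=23 → X
W(22): 22+22=44≡18 → S
T(19): 19+22=41≡15 → P
C(2): 2+22=24 → Y
D(3): 3+22=25 → Z
Z(25): 25+22=47≡21 → V

SQBHMFKXSPYZV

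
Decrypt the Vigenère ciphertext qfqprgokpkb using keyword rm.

Repeat the key across the ciphertext: rmrmrmrmrmr
q(16)−r(17): -1≡25 → z
f(5)−m(12): -7≡19 → t
q(16)−r(17): -1≡25 → z
p(15)−m(12): 3 → d
r(17)−r(17): 0 → a
g(6)−m(12): -6≡20 → u
o(14)−r(17): -3≡23 → x
k(10)−m(12): -2≡24 → y
p(15)−r(17): -2≡24 → y
k(10)−m(12): -2≡24 → y
b(1)−r(17): -16≡10 → k

ztzdauxyyyk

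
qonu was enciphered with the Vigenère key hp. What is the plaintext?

Repeat the key across the ciphertext: hphp
q(16)−h(7): 9 → j
o(14)−p(15): -1≡25 → z
n(13)−h(7): 6 → g
u(20)−p(15): 5 → f

jzgf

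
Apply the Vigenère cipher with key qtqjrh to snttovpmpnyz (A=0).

Repeat the key across the message: qtqjrhqtqjrh
s(18)+q(16): 34≡8 → i
n(13)+t(19): 32≡6 → g
t(19)+q(16): 35≡9 → j
t(19)+j(9): 28≡2 → c
o(14)+r(17): 31≡5 → f
v(21)+h(7): 28≡2 → c
p(15)+q(16): 31≡5 → f
m(12)+t(19): 31≡5 → f
p(15)+q(16): 31≡5 → f
n(13)+j(9): 22 → w
y(24)+r(17): 41≡15 → p
z(25)+h(7): 32≡6 → g

igjcfcfffwpg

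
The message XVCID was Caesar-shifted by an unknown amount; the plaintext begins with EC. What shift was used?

From the crib: X(23)−E(4)=19, so the shift is 19.

19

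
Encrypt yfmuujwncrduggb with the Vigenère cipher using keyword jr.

hwvldafelimlpxk

Repeat the key across the message: jrjrjrjrjrjrjrj
y(24)+j(9): 33≡7 → h
f(5)+r(17): 22 → w
m(12)+j(9): 21 → v
u(20)+r(17): 37≡11 → l
u(20)+j(9): 29≡3 → d
j(9)+r(17): 26≡0 → a
w(22)+j(9): 31≡5 → f
n(13)+r(17): 30≡4 → e
c(2)+j(9): 11 → l
r(17)+r(17): 34≡8 → i
d(3)+j(9): 12 → m
u(20)+r(17): 37≡11 → l
g(6)+j(9): 15 → p
g(6)+r(17): 23 → x
b(1)+j(9): 10 → k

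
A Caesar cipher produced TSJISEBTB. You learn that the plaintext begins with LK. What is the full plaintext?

LKBAKWTLT

From the crib: T(19)−L(11)=8, so the shift is 8.
Subtract 8 from each ciphertext letter:
T(19): 19−8=11 → L
S(18): 18−8=10 → K
J(9): 9−8=1 → B
I(8): 8−8=0 → A
S(18): 18−8=10 → K
E(4): 4−8=-4≡22 → W
B(1): 1−8=-7≡19 → T
T(19): 19−8=11 → L
B(1): 1−8=-7≡19 → T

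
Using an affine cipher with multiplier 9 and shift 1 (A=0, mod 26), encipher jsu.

j(9): 9·9+1=82≡4 → e
s(18): 9·18+1=163≡7 → h
u(20): 9·20+1=181≡25 → z

ehz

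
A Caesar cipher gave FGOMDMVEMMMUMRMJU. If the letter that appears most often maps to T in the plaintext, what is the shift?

The most frequent ciphertext letter is M (appears 7 times).
M is position 12; T is position 19.
Shift = -7≡19.

19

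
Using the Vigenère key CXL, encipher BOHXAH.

Repeat the key across the message: CXLCXL
B(1)+C(2): 3 → D
O(14)+X(23): 37≡11 → L
H(7)+L(11): 18 → S
X(23)+C(2): 25 → Z
A(0)+X(23): 23 → X
H(7)+L(11): 18 → S

DLSZXS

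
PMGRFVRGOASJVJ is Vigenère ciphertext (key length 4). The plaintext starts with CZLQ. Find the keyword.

Subtract each crib letter from the matching ciphertext letter (mod 26):
P(15)−C(2)=13 → N
M(12)−Z(25)=-13≡13 → N
G(6)−L(11)=-5≡21 → V
R(17)−Q(16)=1 → B

NNVB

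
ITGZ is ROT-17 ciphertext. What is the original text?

RCPI

I(8): 8−17=-9≡17 → R
T(19): 19−17=2 → C
G(6): 6−17=-11≡15 → P
Z(25): 25−17=8 → I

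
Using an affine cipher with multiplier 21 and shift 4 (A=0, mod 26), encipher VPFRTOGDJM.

V(21): 21·21+4=445≡3 → D
P(15): 21·15+4=319≡7 → H
F(5): 21·5+4=109≡5 → F
R(17): 21·17+4=361≡23 → X
T(19): 21·19+4=403≡13 → N
O(14): 21·14+4=298≡12 → M
G(6): 21·6+4=130≡0 → A
D(3): 21·3+4=67≡15 → P
J(9): 21·9+4=193≡11 → L
M(12): 21·12+4=256≡22 → W

DHFXNMAPLW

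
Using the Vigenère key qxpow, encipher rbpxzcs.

hyelvsp

Repeat the key across the message: qxpowqx
r(17)+q(16): 33≡7 → h
b(1)+x(23): 24 → y
p(15)+p(15): 30≡4 → e
x(23)+o(14): 37≡11 → l
z(25)+w(22): 47≡21 → v
c(2)+q(16): 18 → s
s(18)+x(23): 41≡15 → p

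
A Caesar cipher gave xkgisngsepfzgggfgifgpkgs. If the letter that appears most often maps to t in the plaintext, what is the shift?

13

The most frequent ciphertext letter is g (appears 8 times).
g is position 6; t is position 19.
Shift = -13≡13.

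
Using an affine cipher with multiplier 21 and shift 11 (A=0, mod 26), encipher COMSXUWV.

BTDZAPFK

C(2): 21·2+11=53≡1 → B
O(14): 21·14+11=305≡19 → T
M(12): 21·12+11=263≡3 → D
S(18): 21·18+11=389≡25 → Z
X(23): 21·23+11=494≡0 → A
U(20): 21·20+11=431≡15 → P
W(22): 21·22+11=473≡5 → F
V(21): 21·21+11=452≡10 → K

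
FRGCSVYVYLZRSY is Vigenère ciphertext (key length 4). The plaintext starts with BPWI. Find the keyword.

Subtract each crib letter from the matching ciphertext letter (mod 26):
F(5)−B(1)=4 → E
R(17)−P(15)=2 → C
G(6)−W(22)=-16≡10 → K
C(2)−I(8)=-6≡20 → U

ECKU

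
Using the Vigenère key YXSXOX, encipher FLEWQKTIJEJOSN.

DIWTEHRFBBXLQK

Repeat the key across the message: YXSXOXYXSXOXYX
F(5)+Y(24): 29≡3 → D
L(11)+X(23): 34≡8 → I
E(4)+S(18): 22 → W
W(22)+X(23): 45≡19 → T
Q(16)+O(14): 30≡4 → E
K(10)+X(23): 33≡7 → H
T(19)+Y(24): 43≡17 → R
I(8)+X(23): 31≡5 → F
J(9)+S(18): 27≡1 → B
E(4)+X(23): 27≡1 → B
J(9)+O(14): 23 → X
O(14)+X(23): 37≡11 → L
S(18)+Y(24): 42≡16 → Q
N(13)+X(23): 36≡10 → K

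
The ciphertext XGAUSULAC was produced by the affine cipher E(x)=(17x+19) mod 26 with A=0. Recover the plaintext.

The inverse of 17 mod 26 is 23, since 17·23=391≡1. Apply D(y)=23·(y−19) mod 26:
X(23): 23·(23−19)=92≡14 → O
G(6): 23·(6−19)=-299≡13 → N
A(0): 23·(0−19)=-437≡5 → F
U(20): 23·(20−19)=23 → X
S(18): 23·(18−19)=-23≡3 → D
U(20): 23·(20−19)=23 → X
L(11): 23·(11−19)=-184≡24 → Y
A(0): 23·(0−19)=-437≡5 → F
C(2): 23·(2−19)=-391≡25 → Z

ONFXDXYFZ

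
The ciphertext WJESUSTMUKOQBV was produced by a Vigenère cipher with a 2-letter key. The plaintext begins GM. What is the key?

Subtract each crib letter from the matching ciphertext letter (mod 26):
W(22)−G(6)=16 → Q
J(9)−M(12)=-3≡23 → X

QX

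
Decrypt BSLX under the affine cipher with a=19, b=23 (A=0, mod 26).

SXYA

The inverse of 19 mod 26 is 11, since 19·11=209≡1. Apply D(y)=11·(y−23) mod 26:
B(1): 11·(1−23)=-242≡18 → S
S(18): 11·(18−23)=-55≡23 → X
L(11): 11·(11−23)=-132≡24 → Y
X(23): 11·(23−23)=0 → A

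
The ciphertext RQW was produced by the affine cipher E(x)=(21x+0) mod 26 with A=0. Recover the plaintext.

HCG

The inverse of 21 mod 26 is 5, since 21·5=105≡1. Apply D(y)=5·(y−0) mod 26:
R(17): 5·(17−0)=85≡7 → H
Q(16): 5·(16−0)=80≡2 → C
W(22): 5·(22−0)=110≡6 → G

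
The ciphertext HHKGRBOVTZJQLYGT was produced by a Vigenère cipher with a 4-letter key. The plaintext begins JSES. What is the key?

YPGO

Subtract each crib letter from the matching ciphertext letter (mod 26):
H(7)−J(9)=-2≡24 → Y
H(7)−S(18)=-11≡15 → P
K(10)−E(4)=6 → G
G(6)−S(18)=-12≡14 → O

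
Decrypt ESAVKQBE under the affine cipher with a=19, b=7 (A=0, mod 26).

The inverse of 19 mod 26 is 11, since 19·11=209≡1. Apply D(y)=11·(y−7) mod 26:
E(4): 11·(4−7)=-33≡19 → T
S(18): 11·(18−7)=121≡17 → R
A(0): 11·(0−7)=-77≡1 → B
V(21): 11·(21−7)=154≡24 → Y
K(10): 11·(10−7)=33≡7 → H
Q(16): 11·(16−7)=99≡21 → V
B(1): 11·(1−7)=-66≡12 → M
E(4): 11·(4−7)=-33≡19 → T

TRBYHVMT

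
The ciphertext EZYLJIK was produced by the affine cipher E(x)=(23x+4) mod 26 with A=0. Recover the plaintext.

ATCPHQY

The inverse of 23 mod 26 is 17, since 23·17=391≡1. Apply D(y)=17·(y−4) mod 26:
E(4): 17·(4−4)=0 → A
Z(25): 17·(25−4)=357≡19 → T
Y(24): 17·(24−4)=340≡2 → C
L(11): 17·(11−4)=119≡15 → P
J(9): 17·(9−4)=85≡7 → H
I(8): 17·(8−4)=68≡16 → Q
K(10): 17·(10−4)=102≡24 → Y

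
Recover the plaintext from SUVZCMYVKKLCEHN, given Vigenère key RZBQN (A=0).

Repeat the key across the ciphertext: RZBQNRZBQNRZBQN
S(18)−R(17): 1 → B
U(20)−Z(25): -5≡21 → V
V(21)−B(1): 20 → U
Z(25)−Q(16): 9 → J
C(2)−N(13): -11≡15 → P
M(12)−R(17): -5≡21 → V
Y(24)−Z(25): -1≡25 → Z
V(21)−B(1): 20 → U
K(10)−Q(16): -6≡20 → U
K(10)−N(13): -3≡23 → X
L(11)−R(17): -6≡20 → U
C(2)−Z(25): -23≡3 → D
E(4)−B(1): 3 → D
H(7)−Q(16): -9≡17 → R
N(13)−N(13): 0 → A

BVUJPVZUUXUDDRA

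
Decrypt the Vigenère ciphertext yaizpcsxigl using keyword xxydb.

Repeat the key across the ciphertext: xxydbxxydbx
y(24)−x(23): 1 → b
a(0)−x(23): -23≡3 → d
i(8)−y(24): -16≡10 → k
z(25)−d(3): 22 → w
p(15)−b(1): 14 → o
c(2)−x(23): -21≡5 → f
s(18)−x(23): -5≡21 → v
x(23)−y(24): -1≡25 → z
i(8)−d(3): 5 → f
g(6)−b(1): 5 → f
l(11)−x(23): -12≡14 → o

bdkwofvzffo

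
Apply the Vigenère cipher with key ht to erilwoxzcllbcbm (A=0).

lkpedhesjesujut

Repeat the key across the message: hththththththth
e(4)+h(7): 11 → l
r(17)+t(19): 36≡10 → k
i(8)+h(7): 15 → p
l(11)+t(19): 30≡4 → e
w(22)+h(7): 29≡3 → d
o(14)+t(19): 33≡7 → h
x(23)+h(7): 30≡4 → e
z(25)+t(19): 44≡18 → s
c(2)+h(7): 9 → j
l(11)+t(19): 30≡4 → e
l(11)+h(7): 18 → s
b(1)+t(19): 20 → u
c(2)+h(7): 9 → j
b(1)+t(19): 20 → u
m(12)+h(7): 19 → t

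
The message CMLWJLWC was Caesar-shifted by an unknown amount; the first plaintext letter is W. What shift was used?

6

From the crib: C(2)−W(22)=-20≡6, so the shift is 6.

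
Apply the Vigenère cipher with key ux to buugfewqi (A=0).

Repeat the key across the message: uxuxuxuxu
b(1)+u(20): 21 → v
u(20)+x(23): 43≡17 → r
u(20)+u(20): 40≡14 → o
g(6)+x(23): 29≡3 → d
f(5)+u(20): 25 → z
e(4)+x(23): 27≡1 → b
w(22)+u(20): 42≡16 → q
q(16)+x(23): 39≡13 → n
i(8)+u(20): 28≡2 → c

vrodzbqnc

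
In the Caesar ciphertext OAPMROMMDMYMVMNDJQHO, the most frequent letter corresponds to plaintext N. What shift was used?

25

The most frequent ciphertext letter is M (appears 6 times).
M is position 12; N is position 13.
Shift = -1≡25.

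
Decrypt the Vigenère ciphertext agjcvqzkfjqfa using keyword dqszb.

xqrdunjsginpi

Repeat the key across the ciphertext: dqszbdqszbdqs
a(0)−d(3): -3≡23 → x
g(6)−q(16): -10≡16 → q
j(9)−s(18): -9≡17 → r
c(2)−z(25): -23≡3 → d
v(21)−b(1): 20 → u
q(16)−d(3): 13 → n
z(25)−q(16): 9 → j
k(10)−s(18): -8≡18 → s
f(5)−z(25): -20≡6 → g
j(9)−b(1): 8 → i
q(16)−d(3): 13 → n
f(5)−q(16): -11≡15 → p
a(0)−s(18): -18≡8 → i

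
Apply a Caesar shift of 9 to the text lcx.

ulg

l(11): 11+9=20 → u
c(2): 2+9=11 → l
x(23): 23+9=32≡6 → g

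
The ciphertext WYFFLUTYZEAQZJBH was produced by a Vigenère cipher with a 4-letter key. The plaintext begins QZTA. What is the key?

Subtract each crib letter from the matching ciphertext letter (mod 26):
W(22)−Q(16)=6 → G
Y(24)−Z(25)=-1≡25 → Z
F(5)−T(19)=-14≡12 → M
F(5)−A(0)=5 → F

GZMF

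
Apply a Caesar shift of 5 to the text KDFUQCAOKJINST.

K(10): 10+5=15 → P
D(3): 3+5=8 → I
F(5): 5+5=10 → K
U(20): 20+5=25 → Z
Q(16): 16+5=21 → V
C(2): 2+5=7 → H
A(0): 0+5=5 → F
O(14): 14+5=19 → T
K(10): 10+5=15 → P
J(9): 9+5=14 → O
I(8): 8+5=13 → N
N(13): 13+5=18 → S
S(18): 18+5=23 → X
T(19): 19+5=24 → Y

PIKZVHFTPONSXY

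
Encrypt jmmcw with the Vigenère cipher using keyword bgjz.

ksvbx

Repeat the key across the message: bgjzb
j(9)+b(1): 10 → k
m(12)+g(6): 18 → s
m(12)+j(9): 21 → v
c(2)+z(25): 27≡1 → b
w(22)+b(1): 23 → x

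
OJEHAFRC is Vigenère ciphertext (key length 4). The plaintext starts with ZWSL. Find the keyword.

PNMW

Subtract each crib letter from the matching ciphertext letter (mod 26):
O(14)−Z(25)=-11≡15 → P
J(9)−W(22)=-13≡13 → N
E(4)−S(18)=-14≡12 → M
H(7)−L(11)=-4≡22 → W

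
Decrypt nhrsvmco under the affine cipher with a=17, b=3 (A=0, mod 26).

The inverse of 17 mod 26 is 23, since 17·23=391≡1. Apply D(y)=23·(y−3) mod 26:
n(13): 23·(13−3)=230≡22 → w
h(7): 23·(7−3)=92≡14 → o
r(17): 23·(17−3)=322≡10 → k
s(18): 23·(18−3)=345≡7 → h
v(21): 23·(21−3)=414≡24 → y
m(12): 23·(12−3)=207≡25 → z
c(2): 23·(2−3)=-23≡3 → d
o(14): 23·(14−3)=253≡19 → t

wokhyzdt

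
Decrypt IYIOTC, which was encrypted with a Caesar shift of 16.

I(8): 8−16=-8≡18 → S
Y(24): 24−16=8 → I
I(8): 8−16=-8≡18 → S
O(14): 14−16=-2≡24 → Y
T(19): 19−16=3 → D
C(2): 2−16=-14≡12 → M

SISYDM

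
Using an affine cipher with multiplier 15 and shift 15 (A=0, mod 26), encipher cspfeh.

c(2): 15·2+15=45≡19 → t
s(18): 15·18+15=285≡25 → z
p(15): 15·15+15=240≡6 → g
f(5): 15·5+15=90≡12 → m
e(4): 15·4+15=75≡23 → x
h(7): 15·7+15=120≡16 → q

tzgmxq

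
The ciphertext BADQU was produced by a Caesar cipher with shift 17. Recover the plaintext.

B(1): 1−17=-16≡10 → K
A(0): 0−17=-17≡9 → J
D(3): 3−17=-14≡12 → M
Q(16): 16−17=-1≡25 → Z
U(20): 20−17=3 → D

KJMZD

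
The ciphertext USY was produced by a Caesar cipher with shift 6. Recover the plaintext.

OMS

U(20): 20−6=14 → O
S(18): 18−6=12 → M
Y(24): 24−6=18 → S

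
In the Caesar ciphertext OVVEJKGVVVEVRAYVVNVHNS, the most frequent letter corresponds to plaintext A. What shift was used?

21

The most frequent ciphertext letter is V (appears 9 times).
V is position 21; A is position 0.
Shift = 21.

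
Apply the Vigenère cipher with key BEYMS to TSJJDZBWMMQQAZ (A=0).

Repeat the key across the message: BEYMSBEYMSBEYM
T(19)+B(1): 20 → U
S(18)+E(4): 22 → W
J(9)+Y(24): 33≡7 → H
J(9)+M(12): 21 → V
D(3)+S(18): 21 → V
Z(25)+B(1): 26≡0 → A
B(1)+E(4): 5 → F
W(22)+Y(24): 46≡20 → U
M(12)+M(12): 24 → Y
M(12)+S(18): 30≡4 → E
Q(16)+B(1): 17 → R
Q(16)+E(4): 20 → U
A(0)+Y(24): 24 → Y
Z(25)+M(12): 37≡11 → L

UWHVVAFUYERUYL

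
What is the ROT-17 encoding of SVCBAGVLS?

JMTSRXMCJ

S(18): 18+17=35≡9 → J
V(21): 21+17=38≡12 → M
C(2): 2+17=19 → T
B(1): 1+17=18 → S
A(0): 0+17=17 → R
G(6): 6+17=23 → X
V(21): 21+17=38≡12 → M
L(11): 11+17=28≡2 → C
S(18): 18+17=35≡9 → J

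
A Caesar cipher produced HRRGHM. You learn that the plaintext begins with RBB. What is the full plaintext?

RBBQRW

From the crib: H(7)−R(17)=-10≡16, so the shift is 16.
Subtract 16 from each ciphertext letter:
H(7): 7−16=-9≡17 → R
R(17): 17−16=1 → B
R(17): 17−16=1 → B
G(6): 6−16=-10≡16 → Q
H(7): 7−16=-9≡17 → R
M(12): 12−16=-4≡22 → W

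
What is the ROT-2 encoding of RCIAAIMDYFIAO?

R(17): 17+2=19 → T
C(2): 2+2=4 → E
I(8): 8+2=10 → K
A(0): 0+2=2 → C
A(0): 0+2=2 → C
I(8): 8+2=10 → K
M(12): 12+2=14 → O
D(3): 3+2=5 → F
Y(24): 24+2=26≡0 → A
F(5): 5+2=7 → H
I(8): 8+2=10 → K
A(0): 0+2=2 → C
O(14): 14+2=16 → Q

TEKCCKOFAHKCQ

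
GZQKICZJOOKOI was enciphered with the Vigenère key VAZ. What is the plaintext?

LZRPIDEJPTKPN

Repeat the key across the ciphertext: VAZVAZVAZVAZV
G(6)−V(21): -15≡11 → L
Z(25)−A(0): 25 → Z
Q(16)−Z(25): -9≡17 → R
K(10)−V(21): -11≡15 → P
I(8)−A(0): 8 → I
C(2)−Z(25): -23≡3 → D
Z(25)−V(21): 4 → E
J(9)−A(0): 9 → J
O(14)−Z(25): -11≡15 → P
O(14)−V(21): -7≡19 → T
K(10)−A(0): 10 → K
O(14)−Z(25): -11≡15 → P
I(8)−V(21): -13≡13 → N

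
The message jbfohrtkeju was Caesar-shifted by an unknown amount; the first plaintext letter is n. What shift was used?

From the crib: j(9)−n(13)=-4≡22, so the shift is 22.

22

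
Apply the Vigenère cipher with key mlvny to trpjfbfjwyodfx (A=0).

fckwdnqejwaoak

Repeat the key across the message: mlvnymlvnymlvn
t(19)+m(12): 31≡5 → f
r(17)+l(11): 28≡2 → c
p(15)+v(21): 36≡10 → k
j(9)+n(13): 22 → w
f(5)+y(24): 29≡3 → d
b(1)+m(12): 13 → n
f(5)+l(11): 16 → q
j(9)+v(21): 30≡4 → e
w(22)+n(13): 35≡9 → j
y(24)+y(24): 48≡22 → w
o(14)+m(12): 26≡0 → a
d(3)+l(11): 14 → o
f(5)+v(21): 26≡0 → a
x(23)+n(13): 36≡10 → k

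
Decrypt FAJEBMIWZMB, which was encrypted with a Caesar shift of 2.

DYHCZKGUXKZ

F(5): 5−2=3 → D
A(0): 0−2=-2≡24 → Y
J(9): 9−2=7 → H
E(4): 4−2=2 → C
B(1): 1−2=-1≡25 → Z
M(12): 12−2=10 → K
I(8): 8−2=6 → G
W(22): 22−2=20 → U
Z(25): 25−2=23 → X
M(12): 12−2=10 → K
B(1): 1−2=-1≡25 → Z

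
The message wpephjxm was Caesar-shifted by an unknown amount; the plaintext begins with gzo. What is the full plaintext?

From the crib: w(22)−g(6)=16, so the shift is 16.
Subtract 16 from each ciphertext letter:
w(22): 22−16=6 → g
p(15): 15−16=-1≡25 → z
e(4): 4−16=-12≡14 → o
p(15): 15−16=-1≡25 → z
h(7): 7−16=-9≡17 → r
j(9): 9−16=-7≡19 → t
x(23): 23−16=7 → h
m(12): 12−16=-4≡22 → w

gzozrthw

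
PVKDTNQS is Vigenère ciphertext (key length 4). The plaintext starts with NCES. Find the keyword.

Subtract each crib letter from the matching ciphertext letter (mod 26):
P(15)−N(13)=2 → C
V(21)−C(2)=19 → T
K(10)−E(4)=6 → G
D(3)−S(18)=-15≡11 → L

CTGL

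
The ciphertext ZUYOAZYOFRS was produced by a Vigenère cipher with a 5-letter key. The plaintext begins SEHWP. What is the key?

Subtract each crib letter from the matching ciphertext letter (mod 26):
Z(25)−S(18)=7 → H
U(20)−E(4)=16 → Q
Y(24)−H(7)=17 → R
O(14)−W(22)=-8≡18 → S
A(0)−P(15)=-15≡11 → L

HQRSL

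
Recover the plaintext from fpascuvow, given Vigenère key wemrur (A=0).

Repeat the key across the ciphertext: wemrurwem
f(5)−w(22): -17≡9 → j
p(15)−e(4): 11 → l
a(0)−m(12): -12≡14 → o
s(18)−r(17): 1 → b
c(2)−u(20): -18≡8 → i
u(20)−r(17): 3 → d
v(21)−w(22): -1≡25 → z
o(14)−e(4): 10 → k
w(22)−m(12): 10 → k

jlobidzkk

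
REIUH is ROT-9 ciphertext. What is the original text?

R(17): 17−9=8 → I
E(4): 4−9=-5≡21 → V
I(8): 8−9=-1≡25 → Z
U(20): 20−9=11 → L
H(7): 7−9=-2≡24 → Y

IVZLY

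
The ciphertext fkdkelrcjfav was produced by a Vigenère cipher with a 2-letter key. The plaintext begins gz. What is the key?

zl

Subtract each crib letter from the matching ciphertext letter (mod 26):
f(5)−g(6)=-1≡25 → z
k(10)−z(25)=-15≡11 → l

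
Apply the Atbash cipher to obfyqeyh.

lyubjvbs

o(14) → l(11)
b(1) → y(24)
f(5) → u(20)
y(24) → b(1)
q(16) → j(9)
e(4) → v(21)
y(24) → b(1)
h(7) → s(18)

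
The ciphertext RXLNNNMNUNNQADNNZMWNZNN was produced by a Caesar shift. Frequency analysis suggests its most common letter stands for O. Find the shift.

The most frequent ciphertext letter is N (appears 11 times).
N is position 13; O is position 14.
Shift = -1≡25.

25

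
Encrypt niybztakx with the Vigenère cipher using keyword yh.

Repeat the key across the message: yhyhyhyhy
n(13)+y(24): 37≡11 → l
i(8)+h(7): 15 → p
y(24)+y(24): 48≡22 → w
b(1)+h(7): 8 → i
z(25)+y(24): 49≡23 → x
t(19)+h(7): 26≡0 → a
a(0)+y(24): 24 → y
k(10)+h(7): 17 → r
x(23)+y(24): 47≡21 → v

lpwixayrv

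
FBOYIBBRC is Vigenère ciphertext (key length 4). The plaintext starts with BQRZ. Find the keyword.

Subtract each crib letter from the matching ciphertext letter (mod 26):
F(5)−B(1)=4 → E
B(1)−Q(16)=-15≡11 → L
O(14)−R(17)=-3≡23 → X
Y(24)−Z(25)=-1≡25 → Z

ELXZ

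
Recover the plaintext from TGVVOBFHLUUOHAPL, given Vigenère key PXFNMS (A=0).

EJQICJQKGHIWSDKY

Repeat the key across the ciphertext: PXFNMSPXFNMSPXFN
T(19)−P(15): 4 → E
G(6)−X(23): -17≡9 → J
V(21)−F(5): 16 → Q
V(21)−N(13): 8 → I
O(14)−M(12): 2 → C
B(1)−S(18): -17≡9 → J
F(5)−P(15): -10≡16 → Q
H(7)−X(23): -16≡10 → K
L(11)−F(5): 6 → G
U(20)−N(13): 7 → H
U(20)−M(12): 8 → I
O(14)−S(18): -4≡22 → W
H(7)−P(15): -8≡18 → S
A(0)−X(23): -23≡3 → D
P(15)−F(5): 10 → K
L(11)−N(13): -2≡24 → Y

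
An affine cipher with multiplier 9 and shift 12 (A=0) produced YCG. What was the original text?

KWI

The inverse of 9 mod 26 is 3, since 9·3=27≡1. Apply D(y)=3·(y−12) mod 26:
Y(24): 3·(24−12)=36≡10 → K
C(2): 3·(2−12)=-30≡22 → W
G(6): 3·(6−12)=-18≡8 → I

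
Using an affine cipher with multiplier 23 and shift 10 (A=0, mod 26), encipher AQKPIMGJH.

A(0): 23·0+10=10 → K
Q(16): 23·16+10=378≡14 → O
K(10): 23·10+10=240≡6 → G
P(15): 23·15+10=355≡17 → R
I(8): 23·8+10=194≡12 → M
M(12): 23·12+10=286≡0 → A
G(6): 23·6+10=148≡18 → S
J(9): 23·9+10=217≡9 → J
H(7): 23·7+10=171≡15 → P

KOGRMASJP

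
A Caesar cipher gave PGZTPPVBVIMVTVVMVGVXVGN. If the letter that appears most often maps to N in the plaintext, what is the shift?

The most frequent ciphertext letter is V (appears 8 times).
V is position 21; N is position 13.
Shift = 8.

8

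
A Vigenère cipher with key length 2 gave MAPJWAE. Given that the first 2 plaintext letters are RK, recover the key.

Subtract each crib letter from the matching ciphertext letter (mod 26):
M(12)−R(17)=-5≡21 → V
A(0)−K(10)=-10≡16 → Q

VQ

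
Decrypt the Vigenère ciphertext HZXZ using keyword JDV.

Repeat the key across the ciphertext: JDVJ
H(7)−J(9): -2≡24 → Y
Z(25)−D(3): 22 → W
X(23)−V(21): 2 → C
Z(25)−J(9): 16 → Q

YWCQ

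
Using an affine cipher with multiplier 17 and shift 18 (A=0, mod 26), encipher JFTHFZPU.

PZDHZBNU

J(9): 17·9+18=171≡15 → P
F(5): 17·5+18=103≡25 → Z
T(19): 17·19+18=341≡3 → D
H(7): 17·7+18=137≡7 → H
F(5): 17·5+18=103≡25 → Z
Z(25): 17·25+18=443≡1 → B
P(15): 17·15+18=273≡13 → N
U(20): 17·20+18=358≡20 → U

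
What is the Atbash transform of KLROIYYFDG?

POILRBBUWT

K(10) → P(15)
L(11) → O(14)
R(17) → I(8)
O(14) → L(11)
I(8) → R(17)
Y(24) → B(1)
Y(24) → B(1)
F(5) → U(20)
D(3) → W(22)
G(6) → T(19)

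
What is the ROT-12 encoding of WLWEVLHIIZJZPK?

W(22): 22+12=34≡8 → I
L(11): 11+12=23 → X
W(22): 22+12=34≡8 → I
E(4): 4+12=16 → Q
V(21): 21+12=33≡7 → H
L(11): 11+12=23 → X
H(7): 7+12=19 → T
I(8): 8+12=20 → U
I(8): 8+12=20 → U
Z(25): 25+12=37≡11 → L
J(9): 9+12=21 → V
Z(25): 25+12=37≡11 → L
P(15): 15+12=27≡1 → B
K(10): 10+12=22 → W

IXIQHXTUULVLBW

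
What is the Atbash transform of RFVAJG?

IUEZQT

R(17) → I(8)
F(5) → U(20)
V(21) → E(4)
A(0) → Z(25)
J(9) → Q(16)
G(6) → T(19)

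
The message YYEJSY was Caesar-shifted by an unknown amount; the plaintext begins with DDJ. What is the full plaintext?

DDJOXD

From the crib: Y(24)−D(3)=21, so the shift is 21.
Subtract 21 from each ciphertext letter:
Y(24): 24−21=3 → D
Y(24): 24−21=3 → D
E(4): 4−21=-17≡9 → J
J(9): 9−21=-12≡14 → O
S(18): 18−21=-3≡23 → X
Y(24): 24−21=3 → D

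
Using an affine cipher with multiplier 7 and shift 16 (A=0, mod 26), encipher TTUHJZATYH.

T(19): 7·19+16=149≡19 → T
T(19): 7·19+16=149≡19 → T
U(20): 7·20+16=156≡0 → A
H(7): 7·7+16=65≡13 → N
J(9): 7·9+16=79≡1 → B
Z(25): 7·25+16=191≡9 → J
A(0): 7·0+16=16 → Q
T(19): 7·19+16=149≡19 → T
Y(24): 7·24+16=184≡2 → C
H(7): 7·7+16=65≡13 → N

TTANBJQTCN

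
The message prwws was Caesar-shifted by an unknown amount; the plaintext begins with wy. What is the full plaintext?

From the crib: p(15)−w(22)=-7≡19, so the shift is 19.
Subtract 19 from each ciphertext letter:
p(15): 15−19=-4≡22 → w
r(17): 17−19=-2≡24 → y
w(22): 22−19=3 → d
w(22): 22−19=3 → d
s(18): 18−19=-1≡25 → z

wyddz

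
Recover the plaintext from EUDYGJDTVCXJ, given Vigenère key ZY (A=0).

Repeat the key across the ciphertext: ZYZYZYZYZYZY
E(4)−Z(25): -21≡5 → F
U(20)−Y(24): -4≡22 → W
D(3)−Z(25): -22≡4 → E
Y(24)−Y(24): 0 → A
G(6)−Z(25): -19≡7 → H
J(9)−Y(24): -15≡11 → L
D(3)−Z(25): -22≡4 → E
T(19)−Y(24): -5≡21 → V
V(21)−Z(25): -4≡22 → W
C(2)−Y(24): -22≡4 → E
X(23)−Z(25): -2≡24 → Y
J(9)−Y(24): -15≡11 → L

FWEAHLEVWEYL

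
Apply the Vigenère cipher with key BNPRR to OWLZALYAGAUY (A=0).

Repeat the key across the message: BNPRRBNPRRBN
O(14)+B(1): 15 → P
W(22)+N(13): 35≡9 → J
L(11)+P(15): 26≡0 → A
Z(25)+R(17): 42≡16 → Q
A(0)+R(17): 17 → R
L(11)+B(1): 12 → M
Y(24)+N(13): 37≡11 → L
A(0)+P(15): 15 → P
G(6)+R(17): 23 → X
A(0)+R(17): 17 → R
U(20)+B(1): 21 → V
Y(24)+N(13): 37≡11 → L

PJAQRMLPXRVL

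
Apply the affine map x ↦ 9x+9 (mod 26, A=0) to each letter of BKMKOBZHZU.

SVNVFSAUAH

B(1): 9·1+9=18 → S
K(10): 9·10+9=99≡21 → V
M(12): 9·12+9=117≡13 → N
K(10): 9·10+9=99≡21 → V
O(14): 9·14+9=135≡5 → F
B(1): 9·1+9=18 → S
Z(25): 9·25+9=234≡0 → A
H(7): 9·7+9=72≡20 → U
Z(25): 9·25+9=234≡0 → A
U(20): 9·20+9=189≡7 → H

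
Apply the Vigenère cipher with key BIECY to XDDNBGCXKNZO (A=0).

YLHPZHKBMLAW

Repeat the key across the message: BIECYBIECYBI
X(23)+B(1): 24 → Y
D(3)+I(8): 11 → L
D(3)+E(4): 7 → H
N(13)+C(2): 15 → P
B(1)+Y(24): 25 → Z
G(6)+B(1): 7 → H
C(2)+I(8): 10 → K
X(23)+E(4): 27≡1 → B
K(10)+C(2): 12 → M
N(13)+Y(24): 37≡11 → L
Z(25)+B(1): 26≡0 → A
O(14)+I(8): 22 → W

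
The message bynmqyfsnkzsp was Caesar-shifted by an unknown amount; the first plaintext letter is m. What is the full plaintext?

mjyxbjqdyvkda

From the crib: b(1)−m(12)=-11≡15, so the shift is 15.
Subtract 15 from each ciphertext letter:
b(1): 1−15=-14≡12 → m
y(24): 24−15=9 → j
n(13): 13−15=-2≡24 → y
m(12): 12−15=-3≡23 → x
q(16): 16−15=1 → b
y(24): 24−15=9 → j
f(5): 5−15=-10≡16 → q
s(18): 18−15=3 → d
n(13): 13−15=-2≡24 → y
k(10): 10−15=-5≡21 → v
z(25): 25−15=10 → k
s(18): 18−15=3 → d
p(15): 15−15=0 → a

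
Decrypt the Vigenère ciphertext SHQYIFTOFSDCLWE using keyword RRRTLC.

BQZFXDCXOZSAUFN

Repeat the key across the ciphertext: RRRTLCRRRTLCRRR
S(18)−R(17): 1 → B
H(7)−R(17): -10≡16 → Q
Q(16)−R(17): -1≡25 → Z
Y(24)−T(19): 5 → F
I(8)−L(11): -3≡23 → X
F(5)−C(2): 3 → D
T(19)−R(17): 2 → C
O(14)−R(17): -3≡23 → X
F(5)−R(17): -12≡14 → O
S(18)−T(19): -1≡25 → Z
D(3)−L(11): -8≡18 → S
C(2)−C(2): 0 → A
L(11)−R(17): -6≡20 → U
W(22)−R(17): 5 → F
E(4)−R(17): -13≡13 → N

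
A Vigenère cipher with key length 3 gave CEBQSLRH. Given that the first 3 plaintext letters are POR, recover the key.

NQK

Subtract each crib letter from the matching ciphertext letter (mod 26):
C(2)−P(15)=-13≡13 → N
E(4)−O(14)=-10≡16 → Q
B(1)−R(17)=-16≡10 → K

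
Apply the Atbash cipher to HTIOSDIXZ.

SGRLHWRCA

H(7) → S(18)
T(19) → G(6)
I(8) → R(17)
O(14) → L(11)
S(18) → H(7)
D(3) → W(22)
I(8) → R(17)
X(23) → C(2)
Z(25) → A(0)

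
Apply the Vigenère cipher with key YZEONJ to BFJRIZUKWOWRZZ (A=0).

Repeat the key across the message: YZEONJYZEONJYZ
B(1)+Y(24): 25 → Z
F(5)+Z(25): 30≡4 → E
J(9)+E(4): 13 → N
R(17)+O(14): 31≡5 → F
I(8)+N(13): 21 → V
Z(25)+J(9): 34≡8 → I
U(20)+Y(24): 44≡18 → S
K(10)+Z(25): 35≡9 → J
W(22)+E(4): 26≡0 → A
O(14)+O(14): 28≡2 → C
W(22)+N(13): 35≡9 → J
R(17)+J(9): 26≡0 → A
Z(25)+Y(24): 49≡23 → X
Z(25)+Z(25): 50≡24 → Y

ZENFVISJACJAXY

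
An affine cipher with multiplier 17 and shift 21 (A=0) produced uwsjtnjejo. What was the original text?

dxjkgykzkv

The inverse of 17 mod 26 is 23, since 17·23=391≡1. Apply D(y)=23·(y−21) mod 26:
u(20): 23·(20−21)=-23≡3 → d
w(22): 23·(22−21)=23 → x
s(18): 23·(18−21)=-69≡9 → j
j(9): 23·(9−21)=-276≡10 → k
t(19): 23·(19−21)=-46≡6 → g
n(13): 23·(13−21)=-184≡24 → y
j(9): 23·(9−21)=-276≡10 → k
e(4): 23·(4−21)=-391≡25 → z
j(9): 23·(9−21)=-276≡10 → k
o(14): 23·(14−21)=-161≡21 → v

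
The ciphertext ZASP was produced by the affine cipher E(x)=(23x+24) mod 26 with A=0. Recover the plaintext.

RICD

The inverse of 23 mod 26 is 17, since 23·17=391≡1. Apply D(y)=17·(y−24) mod 26:
Z(25): 17·(25−24)=17 → R
A(0): 17·(0−24)=-408≡8 → I
S(18): 17·(18−24)=-102≡2 → C
P(15): 17·(15−24)=-153≡3 → D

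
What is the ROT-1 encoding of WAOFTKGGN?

XBPGULHHO

W(22): 22+1=23 → X
A(0): 0+1=1 → B
O(14): 14+1=15 → P
F(5): 5+1=6 → G
T(19): 19+1=20 → U
K(10): 10+1=11 → L
G(6): 6+1=7 → H
G(6): 6+1=7 → H
N(13): 13+1=14 → O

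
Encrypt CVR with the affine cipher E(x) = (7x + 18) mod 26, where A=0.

C(2): 7·2+18=32≡6 → G
V(21): 7·21+18=165≡9 → J
R(17): 7·17+18=137≡7 → H

GJH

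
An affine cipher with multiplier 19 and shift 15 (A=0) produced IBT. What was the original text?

BCS

The inverse of 19 mod 26 is 11, since 19·11=209≡1. Apply D(y)=11·(y−15) mod 26:
I(8): 11·(8−15)=-77≡1 → B
B(1): 11·(1−15)=-154≡2 → C
T(19): 11·(19−15)=44≡18 → S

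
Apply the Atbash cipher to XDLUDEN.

X(23) → C(2)
D(3) → W(22)
L(11) → O(14)
U(20) → F(5)
D(3) → W(22)
E(4) → V(21)
N(13) → M(12)

CWOFWVM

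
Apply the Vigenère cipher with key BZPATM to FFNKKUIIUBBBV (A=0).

Repeat the key across the message: BZPATMBZPATMB
F(5)+B(1): 6 → G
F(5)+Z(25): 30≡4 → E
N(13)+P(15): 28≡2 → C
K(10)+A(0): 10 → K
K(10)+T(19): 29≡3 → D
U(20)+M(12): 32≡6 → G
I(8)+B(1): 9 → J
I(8)+Z(25): 33≡7 → H
U(20)+P(15): 35≡9 → J
B(1)+A(0): 1 → B
B(1)+T(19): 20 → U
B(1)+M(12): 13 → N
V(21)+B(1): 22 → W

GECKDGJHJBUNW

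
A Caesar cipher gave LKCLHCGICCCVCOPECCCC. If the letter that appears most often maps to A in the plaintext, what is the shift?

The most frequent ciphertext letter is C (appears 10 times).
C is position 2; A is position 0.
Shift = 2.

2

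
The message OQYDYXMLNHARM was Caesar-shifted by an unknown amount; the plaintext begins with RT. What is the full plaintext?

RTBGBAPOQKDUP

From the crib: O(14)−R(17)=-3≡23, so the shift is 23.
Subtract 23 from each ciphertext letter:
O(14): 14−23=-9≡17 → R
Q(16): 16−23=-7≡19 → T
Y(24): 24−23=1 → B
D(3): 3−23=-20≡6 → G
Y(24): 24−23=1 → B
X(23): 23−23=0 → A
M(12): 12−23=-11≡15 → P
L(11): 11−23=-12≡14 → O
N(13): 13−23=-10≡16 → Q
H(7): 7−23=-16≡10 → K
A(0): 0−23=-23≡3 → D
R(17): 17−23=-6≡20 → U
M(12): 12−23=-11≡15 → P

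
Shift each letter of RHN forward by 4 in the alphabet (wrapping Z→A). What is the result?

R(17): 17+4=21 → V
H(7): 7+4=11 → L
N(13): 13+4=17 → R

VLR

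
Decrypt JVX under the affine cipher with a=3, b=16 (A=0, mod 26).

PTL

The inverse of 3 mod 26 is 9, since 3·9=27≡1. Apply D(y)=9·(y−16) mod 26:
J(9): 9·(9−16)=-63≡15 → P
V(21): 9·(21−16)=45≡19 → T
X(23): 9·(23−16)=63≡11 → L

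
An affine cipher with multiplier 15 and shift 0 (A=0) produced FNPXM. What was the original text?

The inverse of 15 mod 26 is 7, since 15·7=105≡1. Apply D(y)=7·(y−0) mod 26:
F(5): 7·(5−0)=35≡9 → J
N(13): 7·(13−0)=91≡13 → N
P(15): 7·(15−0)=105≡1 → B
X(23): 7·(23−0)=161≡5 → F
M(12): 7·(12−0)=84≡6 → G

JNBFG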